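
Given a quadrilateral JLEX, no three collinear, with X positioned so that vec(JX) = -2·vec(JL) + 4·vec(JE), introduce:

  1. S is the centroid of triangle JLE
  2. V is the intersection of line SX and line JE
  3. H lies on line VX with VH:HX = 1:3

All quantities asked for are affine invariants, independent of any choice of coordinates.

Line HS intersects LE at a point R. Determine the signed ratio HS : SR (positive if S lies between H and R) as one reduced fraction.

HS:SR = -10/7

Work in coordinates with J = (0, 0), L = (1, 0), E = (0, 1), X = (-2, 4).
1. S is the centroid of triangle JLE ⇒ S = (1/3, 1/3)
2. V is the intersection of line SX and line JE ⇒ V = (0, 6/7)
3. H lies on line VX with VH:HX = 1:3 ⇒ H = (-1/2, 23/14)
line HS meets LE at R = (-1/4, 5/4)
S = H + t·(R−H) with t = 10/3, so HS:SR = 10/3:-7/3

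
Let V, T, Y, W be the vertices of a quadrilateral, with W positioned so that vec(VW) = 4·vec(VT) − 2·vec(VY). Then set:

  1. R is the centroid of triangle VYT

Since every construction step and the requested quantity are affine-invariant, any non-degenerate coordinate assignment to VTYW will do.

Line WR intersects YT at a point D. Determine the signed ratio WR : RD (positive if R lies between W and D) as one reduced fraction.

WR:RD = -4

Work in coordinates with V = (0, 0), T = (1, 0), Y = (0, 1), W = (4, -2).
1. R is the centroid of triangle VYT ⇒ R = (1/3, 1/3)
line WR meets YT at D = (5/4, -1/4)
R = W + t·(D−W) with t = 4/3, so WR:RD = 4/3:-1/3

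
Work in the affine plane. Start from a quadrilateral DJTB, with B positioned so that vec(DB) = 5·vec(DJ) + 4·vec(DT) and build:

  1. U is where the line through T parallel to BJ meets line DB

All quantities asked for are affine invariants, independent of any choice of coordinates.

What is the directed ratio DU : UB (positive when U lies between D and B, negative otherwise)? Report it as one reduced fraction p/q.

Assign D = (0, 0), J = (1, 0), T = (0, 1), B = (5, 4) — the answer is frame-independent, so this choice is without loss of generality.
1. U is where the line through T parallel to BJ meets line DB ⇒ U = (-5, -4)
U = D + t·(B−D) with t = -1, so DU:UB = t:(1−t) = -1:2

DU:UB = -1/2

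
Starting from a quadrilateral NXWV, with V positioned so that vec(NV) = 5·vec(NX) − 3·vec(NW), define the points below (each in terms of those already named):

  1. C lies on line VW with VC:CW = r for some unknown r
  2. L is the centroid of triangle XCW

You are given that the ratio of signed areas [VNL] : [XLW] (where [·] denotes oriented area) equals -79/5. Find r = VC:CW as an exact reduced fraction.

Assign N = (0, 0), X = (1, 0), W = (0, 1), V = (5, -3) — the answer is frame-independent, so this choice is without loss of generality.
1. With VC:CW = r, write λ = r/(r+1) so C = V + λ·(W−V); C is affine-linear in λ
2. L is the centroid of triangle XCW ⇒ L is an affine combination of earlier points and hence also affine-linear in λ
Every point depending on C is an affine combination of C and λ-independent points, so each such coordinate is linear in λ; the λ² term in each signed area is a multiple of (W−V)×(W−V) = 0, so 2·[VNL] and 2·[XLW] are each linear in λ. Evaluating at λ=0 and λ=1:
  2·[VNL] = -5/3·λ − 8/3,   2·[XLW] = -1/3·λ + 1/3
So [VNL]:[XLW] = (-5/3·λ − 8/3) / (-1/3·λ + 1/3). Setting this equal to -79/5:
  -5/3·λ − 8/3 = -79/5·(-1/3·λ + 1/3)  ⇒  λ = 3/8
Then r = λ/(1−λ) = (3/8)/(5/8) = 3/5. Check: with r = 3/5, C = (25/8, -3/2) and [VNL]:[XLW] = -79/5 as required.

r = 3/5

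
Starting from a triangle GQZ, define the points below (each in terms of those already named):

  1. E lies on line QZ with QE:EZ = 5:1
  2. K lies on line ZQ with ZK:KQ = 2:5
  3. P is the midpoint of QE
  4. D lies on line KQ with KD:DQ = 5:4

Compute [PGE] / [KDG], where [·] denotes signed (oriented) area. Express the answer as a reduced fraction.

Set G = (0, 0), Q = (1, 0), Z = (0, 1); any affine frame gives the same invariant.
1. E lies on line QZ with QE:EZ = 5:1 ⇒ E = (1/6, 5/6)
2. K lies on line ZQ with ZK:KQ = 2:5 ⇒ K = (2/7, 5/7)
3. P is the midpoint of QE ⇒ P = (7/12, 5/12)
4. D lies on line KQ with KD:DQ = 5:4 ⇒ D = (43/63, 20/63)
2·[PGE] = -5/12, 2·[KDG] = -25/63
[PGE]:[KDG] = -5/12:-25/63 = 21/20

[PGE]:[KDG] = 21/20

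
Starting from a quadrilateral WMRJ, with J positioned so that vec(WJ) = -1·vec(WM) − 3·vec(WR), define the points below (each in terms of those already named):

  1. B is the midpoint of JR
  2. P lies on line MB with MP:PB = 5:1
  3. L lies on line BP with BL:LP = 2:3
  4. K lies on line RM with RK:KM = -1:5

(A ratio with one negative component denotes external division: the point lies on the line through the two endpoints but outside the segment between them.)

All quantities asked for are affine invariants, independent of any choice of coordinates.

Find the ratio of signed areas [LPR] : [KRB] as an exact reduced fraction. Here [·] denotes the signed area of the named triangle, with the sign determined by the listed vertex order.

Assign W = (0, 0), M = (1, 0), R = (0, 1), J = (-1, -3) — the answer is frame-independent, so this choice is without loss of generality.
1. B is the midpoint of JR ⇒ B = (-1/2, -1)
2. P lies on line MB with MP:PB = 5:1 ⇒ P = (-1/4, -5/6)
3. L lies on line BP with BL:LP = 2:3 ⇒ L = (-2/5, -14/15)
4. K lies on line RM with RK:KM = -1:5 ⇒ K = (-1/4, 5/4)
2·[LPR] = 1/4, 2·[KRB] = -5/8
[LPR]:[KRB] = 1/4:-5/8 = -2/5

[LPR]:[KRB] = -2/5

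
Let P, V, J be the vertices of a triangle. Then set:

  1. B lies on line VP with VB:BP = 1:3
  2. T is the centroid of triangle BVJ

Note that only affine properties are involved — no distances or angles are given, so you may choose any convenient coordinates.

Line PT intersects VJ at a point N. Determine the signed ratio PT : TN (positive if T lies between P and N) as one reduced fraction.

PT:TN = 11

Work in coordinates with P = (0, 0), V = (1, 0), J = (0, 1).
1. B lies on line VP with VB:BP = 1:3 ⇒ B = (3/4, 0)
2. T is the centroid of triangle BVJ ⇒ T = (7/12, 1/3)
line PT meets VJ at N = (7/11, 4/11)
T = P + t·(N−P) with t = 11/12, so PT:TN = 11/12:1/12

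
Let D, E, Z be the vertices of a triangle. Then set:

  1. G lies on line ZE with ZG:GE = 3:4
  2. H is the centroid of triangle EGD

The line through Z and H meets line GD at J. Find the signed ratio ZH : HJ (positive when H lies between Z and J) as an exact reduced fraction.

Assign D = (0, 0), E = (1, 0), Z = (0, 1) — the answer is frame-independent, so this choice is without loss of generality.
1. G lies on line ZE with ZG:GE = 3:4 ⇒ G = (3/7, 4/7)
2. H is the centroid of triangle EGD ⇒ H = (10/21, 4/21)
line ZH meets GD at J = (30/91, 40/91)
H = Z + t·(J−Z) with t = 13/9, so ZH:HJ = 13/9:-4/9

ZH:HJ = -13/4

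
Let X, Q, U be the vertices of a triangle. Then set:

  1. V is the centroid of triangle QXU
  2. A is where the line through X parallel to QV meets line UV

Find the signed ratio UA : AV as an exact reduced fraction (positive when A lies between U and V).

Set X = (0, 0), Q = (1, 0), U = (0, 1); any affine frame gives the same invariant.
1. V is the centroid of triangle QXU ⇒ V = (1/3, 1/3)
2. A is where the line through X parallel to QV meets line UV ⇒ A = (2/3, -1/3)
A = U + t·(V−U) with t = 2, so UA:AV = t:(1−t) = 2:-1

UA:AV = -2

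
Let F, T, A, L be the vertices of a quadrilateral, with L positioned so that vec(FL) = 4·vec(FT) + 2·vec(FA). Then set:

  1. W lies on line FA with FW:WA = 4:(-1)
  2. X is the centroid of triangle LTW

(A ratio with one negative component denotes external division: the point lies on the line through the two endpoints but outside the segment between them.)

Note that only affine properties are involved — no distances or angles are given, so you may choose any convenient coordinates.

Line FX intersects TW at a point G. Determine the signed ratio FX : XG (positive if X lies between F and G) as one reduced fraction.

FX:XG = -5/3

Set F = (0, 0), T = (1, 0), A = (0, 1), L = (4, 2); any affine frame gives the same invariant.
1. W lies on line FA with FW:WA = 4:(-1) ⇒ W = (0, 4/3)
2. X is the centroid of triangle LTW ⇒ X = (5/3, 10/9)
line FX meets TW at G = (2/3, 4/9)
X = F + t·(G−F) with t = 5/2, so FX:XG = 5/2:-3/2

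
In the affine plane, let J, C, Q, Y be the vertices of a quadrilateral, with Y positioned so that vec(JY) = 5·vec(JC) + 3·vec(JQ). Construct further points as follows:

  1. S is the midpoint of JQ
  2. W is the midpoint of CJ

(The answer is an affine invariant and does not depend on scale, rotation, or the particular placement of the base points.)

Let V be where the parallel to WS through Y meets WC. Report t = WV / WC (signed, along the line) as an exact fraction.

Set J = (0, 0), C = (1, 0), Q = (0, 1), Y = (5, 3); any affine frame gives the same invariant.
1. S is the midpoint of JQ ⇒ S = (0, 1/2)
2. W is the midpoint of CJ ⇒ W = (1/2, 0)
through Y parallel to WS: direction (-1/2, 1/2); meets WC at V = (8, 0)
V = W + t·(C−W) with t = 15

t = 15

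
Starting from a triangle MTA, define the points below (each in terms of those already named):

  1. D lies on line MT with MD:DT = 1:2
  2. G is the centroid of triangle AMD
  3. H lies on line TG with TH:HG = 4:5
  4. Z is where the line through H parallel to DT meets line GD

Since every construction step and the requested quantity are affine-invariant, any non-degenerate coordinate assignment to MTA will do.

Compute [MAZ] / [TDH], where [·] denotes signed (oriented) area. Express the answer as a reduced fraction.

Choose coordinates M = (0, 0), T = (1, 0), A = (0, 1).
1. D lies on line MT with MD:DT = 1:2 ⇒ D = (1/3, 0)
2. G is the centroid of triangle AMD ⇒ G = (1/9, 1/3)
3. H lies on line TG with TH:HG = 4:5 ⇒ H = (49/81, 4/27)
4. Z is where the line through H parallel to DT meets line GD ⇒ Z = (19/81, 4/27)
2·[MAZ] = -19/81, 2·[TDH] = -8/81
[MAZ]:[TDH] = -19/81:-8/81 = 19/8

[MAZ]:[TDH] = 19/8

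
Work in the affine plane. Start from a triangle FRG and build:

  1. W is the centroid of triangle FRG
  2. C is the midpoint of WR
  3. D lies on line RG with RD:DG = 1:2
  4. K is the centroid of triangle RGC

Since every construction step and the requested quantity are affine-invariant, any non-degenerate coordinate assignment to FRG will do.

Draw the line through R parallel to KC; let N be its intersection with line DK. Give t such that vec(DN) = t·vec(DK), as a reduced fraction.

t = -2

Choose coordinates F = (0, 0), R = (1, 0), G = (0, 1).
1. W is the centroid of triangle FRG ⇒ W = (1/3, 1/3)
2. C is the midpoint of WR ⇒ C = (2/3, 1/6)
3. D lies on line RG with RD:DG = 1:2 ⇒ D = (2/3, 1/3)
4. K is the centroid of triangle RGC ⇒ K = (5/9, 7/18)
through R parallel to KC: direction (1/9, -2/9); meets DK at N = (8/9, 2/9)
N = D + t·(K−D) with t = -2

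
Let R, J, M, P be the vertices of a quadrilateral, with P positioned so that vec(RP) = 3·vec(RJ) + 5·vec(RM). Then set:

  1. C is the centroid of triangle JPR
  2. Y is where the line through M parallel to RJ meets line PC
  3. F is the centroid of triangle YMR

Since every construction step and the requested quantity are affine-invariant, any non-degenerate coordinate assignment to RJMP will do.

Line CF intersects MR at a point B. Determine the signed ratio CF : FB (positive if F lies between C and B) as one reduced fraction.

CF:FB = 3

Set R = (0, 0), J = (1, 0), M = (0, 1), P = (3, 5); any affine frame gives the same invariant.
1. C is the centroid of triangle JPR ⇒ C = (4/3, 5/3)
2. Y is where the line through M parallel to RJ meets line PC ⇒ Y = (1, 1)
3. F is the centroid of triangle YMR ⇒ F = (1/3, 2/3)
line CF meets MR at B = (0, 1/3)
F = C + t·(B−C) with t = 3/4, so CF:FB = 3/4:1/4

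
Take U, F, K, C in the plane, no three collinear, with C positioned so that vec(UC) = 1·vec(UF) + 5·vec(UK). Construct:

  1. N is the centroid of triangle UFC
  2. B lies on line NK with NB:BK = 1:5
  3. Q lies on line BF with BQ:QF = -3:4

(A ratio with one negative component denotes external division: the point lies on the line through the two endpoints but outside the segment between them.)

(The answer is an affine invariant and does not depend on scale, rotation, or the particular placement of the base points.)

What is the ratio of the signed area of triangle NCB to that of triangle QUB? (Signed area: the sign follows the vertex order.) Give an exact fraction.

Work in coordinates with U = (0, 0), F = (1, 0), K = (0, 1), C = (1, 5).
1. N is the centroid of triangle UFC ⇒ N = (2/3, 5/3)
2. B lies on line NK with NB:BK = 1:5 ⇒ B = (5/9, 14/9)
3. Q lies on line BF with BQ:QF = -3:4 ⇒ Q = (-7/9, 56/9)
2·[NCB] = 1/3, 2·[QUB] = 14/3
[NCB]:[QUB] = 1/3:14/3 = 1/14

[NCB]:[QUB] = 1/14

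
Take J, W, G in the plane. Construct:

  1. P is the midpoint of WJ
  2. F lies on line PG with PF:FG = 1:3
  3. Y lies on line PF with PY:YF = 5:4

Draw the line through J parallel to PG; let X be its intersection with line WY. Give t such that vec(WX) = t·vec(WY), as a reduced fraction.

Set J = (0, 0), W = (1, 0), G = (0, 1); any affine frame gives the same invariant.
1. P is the midpoint of WJ ⇒ P = (1/2, 0)
2. F lies on line PG with PF:FG = 1:3 ⇒ F = (3/8, 1/4)
3. Y lies on line PF with PY:YF = 5:4 ⇒ Y = (31/72, 5/36)
through J parallel to PG: direction (-1/2, 1); meets WY at X = (-5/36, 5/18)
X = W + t·(Y−W) with t = 2

t = 2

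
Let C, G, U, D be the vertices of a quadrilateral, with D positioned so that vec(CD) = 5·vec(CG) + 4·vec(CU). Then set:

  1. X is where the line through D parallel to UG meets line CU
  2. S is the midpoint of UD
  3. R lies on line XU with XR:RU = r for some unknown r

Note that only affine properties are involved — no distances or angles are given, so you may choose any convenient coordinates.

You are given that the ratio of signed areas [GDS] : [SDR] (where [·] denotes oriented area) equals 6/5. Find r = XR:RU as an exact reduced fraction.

r = 5

Assign C = (0, 0), G = (1, 0), U = (0, 1), D = (5, 4) — the answer is frame-independent, so this choice is without loss of generality.
1. X is where the line through D parallel to UG meets line CU ⇒ X = (0, 9)
2. S is the midpoint of UD ⇒ S = (5/2, 5/2)
3. With XR:RU = r, write λ = r/(r+1) so R = X + λ·(U−X); R is affine-linear in λ
Every point depending on R is an affine combination of R and λ-independent points, so each such coordinate is linear in λ; the λ² term in each signed area is a multiple of (U−X)×(U−X) = 0, so 2·[GDS] and 2·[SDR] are each linear in λ. Evaluating at λ=0 and λ=1:
  2·[GDS] = 4,   2·[SDR] = -20·λ + 20
So [GDS]:[SDR] = (4) / (-20·λ + 20). Setting this equal to 6/5:
  4 = 6/5·(-20·λ + 20)  ⇒  λ = 5/6
Then r = λ/(1−λ) = (5/6)/(1/6) = 5. Check: with r = 5, R = (0, 7/3) and [GDS]:[SDR] = 6/5 as required.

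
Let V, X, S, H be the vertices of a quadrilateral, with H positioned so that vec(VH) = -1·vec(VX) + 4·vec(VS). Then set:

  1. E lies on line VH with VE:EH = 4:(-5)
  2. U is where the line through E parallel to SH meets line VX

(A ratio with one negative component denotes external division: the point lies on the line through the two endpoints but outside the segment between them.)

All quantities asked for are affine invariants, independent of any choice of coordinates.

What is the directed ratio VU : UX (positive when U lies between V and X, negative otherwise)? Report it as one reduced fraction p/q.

VU:UX = -4/7

Assign V = (0, 0), X = (1, 0), S = (0, 1), H = (-1, 4) — the answer is frame-independent, so this choice is without loss of generality.
1. E lies on line VH with VE:EH = 4:(-5) ⇒ E = (4, -16)
2. U is where the line through E parallel to SH meets line VX ⇒ U = (-4/3, 0)
U = V + t·(X−V) with t = -4/3, so VU:UX = t:(1−t) = -4/3:7/3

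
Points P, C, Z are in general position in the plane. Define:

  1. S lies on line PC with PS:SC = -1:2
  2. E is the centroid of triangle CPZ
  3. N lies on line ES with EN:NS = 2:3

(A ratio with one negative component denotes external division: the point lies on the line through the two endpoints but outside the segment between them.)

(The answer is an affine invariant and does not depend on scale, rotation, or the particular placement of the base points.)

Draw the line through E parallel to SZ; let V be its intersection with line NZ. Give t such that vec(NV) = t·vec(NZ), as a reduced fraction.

t = -2/3

Assign P = (0, 0), C = (1, 0), Z = (0, 1) — the answer is frame-independent, so this choice is without loss of generality.
1. S lies on line PC with PS:SC = -1:2 ⇒ S = (-1, 0)
2. E is the centroid of triangle CPZ ⇒ E = (1/3, 1/3)
3. N lies on line ES with EN:NS = 2:3 ⇒ N = (-1/5, 1/5)
through E parallel to SZ: direction (1, 1); meets NZ at V = (-1/3, -1/3)
V = N + t·(Z−N) with t = -2/3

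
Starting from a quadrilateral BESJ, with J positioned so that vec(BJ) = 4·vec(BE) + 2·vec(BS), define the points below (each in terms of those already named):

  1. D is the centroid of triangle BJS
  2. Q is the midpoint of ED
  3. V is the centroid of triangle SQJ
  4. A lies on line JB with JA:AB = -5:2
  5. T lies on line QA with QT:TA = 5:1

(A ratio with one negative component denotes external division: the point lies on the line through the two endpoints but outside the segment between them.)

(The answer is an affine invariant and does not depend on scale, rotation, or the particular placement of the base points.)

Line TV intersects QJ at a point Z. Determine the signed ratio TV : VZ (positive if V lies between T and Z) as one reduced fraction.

Set B = (0, 0), E = (1, 0), S = (0, 1), J = (4, 2); any affine frame gives the same invariant.
1. D is the centroid of triangle BJS ⇒ D = (4/3, 1)
2. Q is the midpoint of ED ⇒ Q = (7/6, 1/2)
3. V is the centroid of triangle SQJ ⇒ V = (31/18, 7/6)
4. A lies on line JB with JA:AB = -5:2 ⇒ A = (-8/3, -4/3)
5. T lies on line QA with QT:TA = 5:1 ⇒ T = (-73/36, -37/36)
line TV meets QJ at Z = (-5711/1152, -351/128)
V = T + t·(Z−T) with t = -32/25, so TV:VZ = -32/25:57/25

TV:VZ = -32/57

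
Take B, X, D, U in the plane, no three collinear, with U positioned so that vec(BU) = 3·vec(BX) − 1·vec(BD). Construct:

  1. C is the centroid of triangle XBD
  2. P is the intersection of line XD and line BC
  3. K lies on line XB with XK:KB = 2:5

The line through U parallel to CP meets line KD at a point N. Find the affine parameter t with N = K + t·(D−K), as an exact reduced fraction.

Choose coordinates B = (0, 0), X = (1, 0), D = (0, 1), U = (3, -1).
1. C is the centroid of triangle XBD ⇒ C = (1/3, 1/3)
2. P is the intersection of line XD and line BC ⇒ P = (1/2, 1/2)
3. K lies on line XB with XK:KB = 2:5 ⇒ K = (5/7, 0)
through U parallel to CP: direction (1/6, 1/6); meets KD at N = (25/12, -23/12)
N = K + t·(D−K) with t = -23/12

t = -23/12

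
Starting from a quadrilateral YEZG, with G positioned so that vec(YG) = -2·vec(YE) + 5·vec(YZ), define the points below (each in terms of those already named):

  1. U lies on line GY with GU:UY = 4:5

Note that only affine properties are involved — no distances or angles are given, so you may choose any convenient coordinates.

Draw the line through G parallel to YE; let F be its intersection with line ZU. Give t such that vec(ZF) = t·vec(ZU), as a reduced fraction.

t = 9/4

Set Y = (0, 0), E = (1, 0), Z = (0, 1), G = (-2, 5); any affine frame gives the same invariant.
1. U lies on line GY with GU:UY = 4:5 ⇒ U = (-10/9, 25/9)
through G parallel to YE: direction (1, 0); meets ZU at F = (-5/2, 5)
F = Z + t·(U−Z) with t = 9/4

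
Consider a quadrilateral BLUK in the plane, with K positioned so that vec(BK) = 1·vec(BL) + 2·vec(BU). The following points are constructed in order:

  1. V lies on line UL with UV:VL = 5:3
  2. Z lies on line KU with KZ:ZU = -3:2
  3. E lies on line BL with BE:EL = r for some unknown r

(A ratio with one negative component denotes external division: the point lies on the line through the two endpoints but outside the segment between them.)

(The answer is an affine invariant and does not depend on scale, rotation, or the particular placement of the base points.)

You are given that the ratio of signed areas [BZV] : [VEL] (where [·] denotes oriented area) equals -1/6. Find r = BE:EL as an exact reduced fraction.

r = -1/2

Work in coordinates with B = (0, 0), L = (1, 0), U = (0, 1), K = (1, 2).
1. V lies on line UL with UV:VL = 5:3 ⇒ V = (5/8, 3/8)
2. Z lies on line KU with KZ:ZU = -3:2 ⇒ Z = (-2, -1)
3. With BE:EL = r, write λ = r/(r+1) so E = B + λ·(L−B); E is affine-linear in λ
Every point depending on E is an affine combination of E and λ-independent points, so each such coordinate is linear in λ; the λ² term in each signed area is a multiple of (L−B)×(L−B) = 0, so 2·[BZV] and 2·[VEL] are each linear in λ. Evaluating at λ=0 and λ=1:
  2·[BZV] = -1/8,   2·[VEL] = -3/8·λ + 3/8
So [BZV]:[VEL] = (-1/8) / (-3/8·λ + 3/8). Setting this equal to -1/6:
  -1/8 = -1/6·(-3/8·λ + 3/8)  ⇒  λ = -1
Then r = λ/(1−λ) = (-1)/(2) = -1/2. Check: with r = -1/2, E = (-1, 0) and [BZV]:[VEL] = -1/6 as required.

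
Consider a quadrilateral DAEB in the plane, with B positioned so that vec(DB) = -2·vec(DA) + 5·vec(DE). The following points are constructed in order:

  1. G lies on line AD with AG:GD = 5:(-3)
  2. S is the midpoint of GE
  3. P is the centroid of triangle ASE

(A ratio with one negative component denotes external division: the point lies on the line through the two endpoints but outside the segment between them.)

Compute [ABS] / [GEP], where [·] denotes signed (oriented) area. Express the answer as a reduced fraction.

Set D = (0, 0), A = (1, 0), E = (0, 1), B = (-2, 5); any affine frame gives the same invariant.
1. G lies on line AD with AG:GD = 5:(-3) ⇒ G = (-3/2, 0)
2. S is the midpoint of GE ⇒ S = (-3/4, 1/2)
3. P is the centroid of triangle ASE ⇒ P = (1/12, 1/2)
2·[ABS] = 29/4, 2·[GEP] = -5/6
[ABS]:[GEP] = 29/4:-5/6 = -87/10

[ABS]:[GEP] = -87/10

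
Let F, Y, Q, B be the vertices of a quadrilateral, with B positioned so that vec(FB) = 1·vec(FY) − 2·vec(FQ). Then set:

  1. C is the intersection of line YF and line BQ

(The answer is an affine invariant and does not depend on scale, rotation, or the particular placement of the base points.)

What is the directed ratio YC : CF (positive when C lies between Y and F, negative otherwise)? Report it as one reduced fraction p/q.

YC:CF = 2

Set F = (0, 0), Y = (1, 0), Q = (0, 1), B = (1, -2); any affine frame gives the same invariant.
1. C is the intersection of line YF and line BQ ⇒ C = (1/3, 0)
C = Y + t·(F−Y) with t = 2/3, so YC:CF = t:(1−t) = 2/3:1/3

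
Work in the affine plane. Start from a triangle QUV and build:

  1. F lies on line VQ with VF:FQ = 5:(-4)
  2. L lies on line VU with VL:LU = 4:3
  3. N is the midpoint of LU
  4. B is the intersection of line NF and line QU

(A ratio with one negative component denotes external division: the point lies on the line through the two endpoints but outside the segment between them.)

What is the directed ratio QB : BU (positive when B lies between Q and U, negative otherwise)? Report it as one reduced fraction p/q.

Assign Q = (0, 0), U = (1, 0), V = (0, 1) — the answer is frame-independent, so this choice is without loss of generality.
1. F lies on line VQ with VF:FQ = 5:(-4) ⇒ F = (0, -4)
2. L lies on line VU with VL:LU = 4:3 ⇒ L = (4/7, 3/7)
3. N is the midpoint of LU ⇒ N = (11/14, 3/14)
4. B is the intersection of line NF and line QU ⇒ B = (44/59, 0)
B = Q + t·(U−Q) with t = 44/59, so QB:BU = t:(1−t) = 44/59:15/59

QB:BU = 44/15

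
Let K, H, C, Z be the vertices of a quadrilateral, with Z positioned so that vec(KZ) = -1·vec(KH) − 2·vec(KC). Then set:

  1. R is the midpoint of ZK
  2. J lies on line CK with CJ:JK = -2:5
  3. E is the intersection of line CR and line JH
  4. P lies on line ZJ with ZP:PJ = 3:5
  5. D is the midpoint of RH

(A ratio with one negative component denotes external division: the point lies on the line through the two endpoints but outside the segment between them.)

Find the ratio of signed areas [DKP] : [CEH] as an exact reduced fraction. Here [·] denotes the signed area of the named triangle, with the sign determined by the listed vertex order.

[DKP]:[CEH] = -51/64

Work in coordinates with K = (0, 0), H = (1, 0), C = (0, 1), Z = (-1, -2).
1. R is the midpoint of ZK ⇒ R = (-1/2, -1)
2. J lies on line CK with CJ:JK = -2:5 ⇒ J = (0, 5/3)
3. E is the intersection of line CR and line JH ⇒ E = (2/17, 25/17)
4. P lies on line ZJ with ZP:PJ = 3:5 ⇒ P = (-5/8, -5/8)
5. D is the midpoint of RH ⇒ D = (1/4, -1/2)
2·[DKP] = 15/32, 2·[CEH] = -10/17
[DKP]:[CEH] = 15/32:-10/17 = -51/64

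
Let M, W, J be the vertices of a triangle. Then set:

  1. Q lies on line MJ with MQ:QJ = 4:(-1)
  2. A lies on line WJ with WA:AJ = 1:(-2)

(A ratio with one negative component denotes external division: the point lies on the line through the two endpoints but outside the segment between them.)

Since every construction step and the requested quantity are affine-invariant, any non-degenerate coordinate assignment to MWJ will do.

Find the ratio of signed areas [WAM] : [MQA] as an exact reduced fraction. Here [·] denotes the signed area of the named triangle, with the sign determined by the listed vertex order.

[WAM]:[MQA] = 3/8

Assign M = (0, 0), W = (1, 0), J = (0, 1) — the answer is frame-independent, so this choice is without loss of generality.
1. Q lies on line MJ with MQ:QJ = 4:(-1) ⇒ Q = (0, 4/3)
2. A lies on line WJ with WA:AJ = 1:(-2) ⇒ A = (2, -1)
2·[WAM] = -1, 2·[MQA] = -8/3
[WAM]:[MQA] = -1:-8/3 = 3/8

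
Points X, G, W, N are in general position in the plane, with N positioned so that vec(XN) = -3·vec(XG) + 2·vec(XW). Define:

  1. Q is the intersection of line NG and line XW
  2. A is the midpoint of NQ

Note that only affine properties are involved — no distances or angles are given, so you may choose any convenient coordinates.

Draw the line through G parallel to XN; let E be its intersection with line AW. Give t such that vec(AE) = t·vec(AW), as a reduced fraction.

t = 5/9

Work in coordinates with X = (0, 0), G = (1, 0), W = (0, 1), N = (-3, 2).
1. Q is the intersection of line NG and line XW ⇒ Q = (0, 1/2)
2. A is the midpoint of NQ ⇒ A = (-3/2, 5/4)
through G parallel to XN: direction (-3, 2); meets AW at E = (-2/3, 10/9)
E = A + t·(W−A) with t = 5/9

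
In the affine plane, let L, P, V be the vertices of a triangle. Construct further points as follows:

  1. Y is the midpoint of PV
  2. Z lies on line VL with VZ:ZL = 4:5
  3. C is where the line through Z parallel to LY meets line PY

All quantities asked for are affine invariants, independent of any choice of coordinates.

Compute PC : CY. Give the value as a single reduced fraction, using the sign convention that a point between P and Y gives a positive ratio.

Assign L = (0, 0), P = (1, 0), V = (0, 1) — the answer is frame-independent, so this choice is without loss of generality.
1. Y is the midpoint of PV ⇒ Y = (1/2, 1/2)
2. Z lies on line VL with VZ:ZL = 4:5 ⇒ Z = (0, 5/9)
3. C is where the line through Z parallel to LY meets line PY ⇒ C = (2/9, 7/9)
C = P + t·(Y−P) with t = 14/9, so PC:CY = t:(1−t) = 14/9:-5/9

PC:CY = -14/5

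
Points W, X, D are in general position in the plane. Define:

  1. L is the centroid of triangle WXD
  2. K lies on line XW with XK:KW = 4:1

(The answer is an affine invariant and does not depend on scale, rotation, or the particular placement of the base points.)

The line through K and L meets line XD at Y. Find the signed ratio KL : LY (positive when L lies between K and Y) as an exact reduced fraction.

KL:LY = 7/5

Assign W = (0, 0), X = (1, 0), D = (0, 1) — the answer is frame-independent, so this choice is without loss of generality.
1. L is the centroid of triangle WXD ⇒ L = (1/3, 1/3)
2. K lies on line XW with XK:KW = 4:1 ⇒ K = (1/5, 0)
line KL meets XD at Y = (3/7, 4/7)
L = K + t·(Y−K) with t = 7/12, so KL:LY = 7/12:5/12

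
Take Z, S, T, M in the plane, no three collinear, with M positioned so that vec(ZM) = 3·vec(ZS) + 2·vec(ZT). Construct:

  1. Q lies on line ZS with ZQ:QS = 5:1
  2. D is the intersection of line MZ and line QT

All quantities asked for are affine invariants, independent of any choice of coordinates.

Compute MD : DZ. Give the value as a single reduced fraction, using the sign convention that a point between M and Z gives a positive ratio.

MD:DZ = 23/5

Choose coordinates Z = (0, 0), S = (1, 0), T = (0, 1), M = (3, 2).
1. Q lies on line ZS with ZQ:QS = 5:1 ⇒ Q = (5/6, 0)
2. D is the intersection of line MZ and line QT ⇒ D = (15/28, 5/14)
D = M + t·(Z−M) with t = 23/28, so MD:DZ = t:(1−t) = 23/28:5/28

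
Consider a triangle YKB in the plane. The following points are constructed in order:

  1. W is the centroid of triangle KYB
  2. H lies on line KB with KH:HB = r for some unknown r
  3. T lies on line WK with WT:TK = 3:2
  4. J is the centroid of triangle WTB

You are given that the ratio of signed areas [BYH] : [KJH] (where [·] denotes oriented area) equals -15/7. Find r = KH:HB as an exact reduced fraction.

Work in coordinates with Y = (0, 0), K = (1, 0), B = (0, 1).
1. W is the centroid of triangle KYB ⇒ W = (1/3, 1/3)
2. With KH:HB = r, write λ = r/(r+1) so H = K + λ·(B−K); H is affine-linear in λ
3. T lies on line WK with WT:TK = 3:2 ⇒ T = (11/15, 2/15)
4. J is the centroid of triangle WTB ⇒ J = (16/45, 22/45)
Every point depending on H is an affine combination of H and λ-independent points, so each such coordinate is linear in λ; the λ² term in each signed area is a multiple of (B−K)×(B−K) = 0, so 2·[BYH] and 2·[KJH] are each linear in λ. Evaluating at λ=0 and λ=1:
  2·[BYH] = −λ + 1,   2·[KJH] = -7/45·λ
So [BYH]:[KJH] = (−λ + 1) / (-7/45·λ). Setting this equal to -15/7:
  −λ + 1 = -15/7·(-7/45·λ)  ⇒  λ = 3/4
Then r = λ/(1−λ) = (3/4)/(1/4) = 3. Check: with r = 3, H = (1/4, 3/4) and [BYH]:[KJH] = -15/7 as required.

r = 3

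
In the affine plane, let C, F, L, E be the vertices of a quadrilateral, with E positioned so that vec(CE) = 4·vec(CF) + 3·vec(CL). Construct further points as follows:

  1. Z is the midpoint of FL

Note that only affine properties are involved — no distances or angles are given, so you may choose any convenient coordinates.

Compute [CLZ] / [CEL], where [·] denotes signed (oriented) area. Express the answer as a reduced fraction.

[CLZ]:[CEL] = -1/8

Choose coordinates C = (0, 0), F = (1, 0), L = (0, 1), E = (4, 3).
1. Z is the midpoint of FL ⇒ Z = (1/2, 1/2)
2·[CLZ] = -1/2, 2·[CEL] = 4
[CLZ]:[CEL] = -1/2:4 = -1/8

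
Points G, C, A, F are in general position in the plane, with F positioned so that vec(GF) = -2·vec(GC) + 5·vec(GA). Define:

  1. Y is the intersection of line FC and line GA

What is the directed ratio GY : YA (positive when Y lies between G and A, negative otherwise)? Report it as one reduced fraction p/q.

GY:YA = -5/2

Choose coordinates G = (0, 0), C = (1, 0), A = (0, 1), F = (-2, 5).
1. Y is the intersection of line FC and line GA ⇒ Y = (0, 5/3)
Y = G + t·(A−G) with t = 5/3, so GY:YA = t:(1−t) = 5/3:-2/3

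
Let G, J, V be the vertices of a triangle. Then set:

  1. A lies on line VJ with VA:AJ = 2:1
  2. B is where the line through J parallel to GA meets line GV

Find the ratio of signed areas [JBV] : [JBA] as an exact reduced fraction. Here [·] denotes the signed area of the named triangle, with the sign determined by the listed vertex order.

[JBV]:[JBA] = 3

Work in coordinates with G = (0, 0), J = (1, 0), V = (0, 1).
1. A lies on line VJ with VA:AJ = 2:1 ⇒ A = (2/3, 1/3)
2. B is where the line through J parallel to GA meets line GV ⇒ B = (0, -1/2)
2·[JBV] = -3/2, 2·[JBA] = -1/2
[JBV]:[JBA] = -3/2:-1/2 = 3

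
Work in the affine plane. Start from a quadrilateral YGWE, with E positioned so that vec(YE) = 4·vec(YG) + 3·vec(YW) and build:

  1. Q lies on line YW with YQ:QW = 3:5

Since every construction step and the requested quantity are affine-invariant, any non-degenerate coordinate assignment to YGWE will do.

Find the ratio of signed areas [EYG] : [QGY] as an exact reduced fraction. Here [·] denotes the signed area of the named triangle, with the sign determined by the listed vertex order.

Work in coordinates with Y = (0, 0), G = (1, 0), W = (0, 1), E = (4, 3).
1. Q lies on line YW with YQ:QW = 3:5 ⇒ Q = (0, 3/8)
2·[EYG] = 3, 2·[QGY] = -3/8
[EYG]:[QGY] = 3:-3/8 = -8

[EYG]:[QGY] = -8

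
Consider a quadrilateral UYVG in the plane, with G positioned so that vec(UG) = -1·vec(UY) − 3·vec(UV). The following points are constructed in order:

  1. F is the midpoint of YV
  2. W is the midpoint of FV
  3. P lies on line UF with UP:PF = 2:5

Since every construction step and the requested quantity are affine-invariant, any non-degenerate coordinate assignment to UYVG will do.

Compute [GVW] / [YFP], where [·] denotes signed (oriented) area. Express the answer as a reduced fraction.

Assign U = (0, 0), Y = (1, 0), V = (0, 1), G = (-1, -3) — the answer is frame-independent, so this choice is without loss of generality.
1. F is the midpoint of YV ⇒ F = (1/2, 1/2)
2. W is the midpoint of FV ⇒ W = (1/4, 3/4)
3. P lies on line UF with UP:PF = 2:5 ⇒ P = (1/7, 1/7)
2·[GVW] = -5/4, 2·[YFP] = 5/14
[GVW]:[YFP] = -5/4:5/14 = -7/2

[GVW]:[YFP] = -7/2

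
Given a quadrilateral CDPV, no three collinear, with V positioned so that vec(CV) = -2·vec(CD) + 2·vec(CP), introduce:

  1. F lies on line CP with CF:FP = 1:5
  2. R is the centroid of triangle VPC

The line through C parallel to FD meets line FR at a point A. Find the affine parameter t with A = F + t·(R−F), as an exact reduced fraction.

Set C = (0, 0), D = (1, 0), P = (0, 1), V = (-2, 2); any affine frame gives the same invariant.
1. F lies on line CP with CF:FP = 1:5 ⇒ F = (0, 1/6)
2. R is the centroid of triangle VPC ⇒ R = (-2/3, 1)
through C parallel to FD: direction (1, -1/6); meets FR at A = (2/13, -1/39)
A = F + t·(R−F) with t = -3/13

t = -3/13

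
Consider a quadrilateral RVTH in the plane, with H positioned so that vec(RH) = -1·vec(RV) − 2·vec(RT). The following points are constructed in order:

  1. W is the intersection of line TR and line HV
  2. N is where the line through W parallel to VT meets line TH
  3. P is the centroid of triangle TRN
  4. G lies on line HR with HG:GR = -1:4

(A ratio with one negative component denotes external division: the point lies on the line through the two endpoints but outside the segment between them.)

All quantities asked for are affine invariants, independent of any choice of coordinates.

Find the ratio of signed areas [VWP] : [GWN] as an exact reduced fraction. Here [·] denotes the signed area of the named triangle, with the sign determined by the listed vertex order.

[VWP]:[GWN] = -8/9

Set R = (0, 0), V = (1, 0), T = (0, 1), H = (-1, -2); any affine frame gives the same invariant.
1. W is the intersection of line TR and line HV ⇒ W = (0, -1)
2. N is where the line through W parallel to VT meets line TH ⇒ N = (-1/2, -1/2)
3. P is the centroid of triangle TRN ⇒ P = (-1/6, 1/6)
4. G lies on line HR with HG:GR = -1:4 ⇒ G = (-4/3, -8/3)
2·[VWP] = -4/3, 2·[GWN] = 3/2
[VWP]:[GWN] = -4/3:3/2 = -8/9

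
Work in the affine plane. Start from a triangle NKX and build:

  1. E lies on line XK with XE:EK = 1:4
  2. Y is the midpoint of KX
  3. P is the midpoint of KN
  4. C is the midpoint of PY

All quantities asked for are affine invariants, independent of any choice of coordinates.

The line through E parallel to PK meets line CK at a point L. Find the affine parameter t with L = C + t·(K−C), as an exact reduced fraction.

Set N = (0, 0), K = (1, 0), X = (0, 1); any affine frame gives the same invariant.
1. E lies on line XK with XE:EK = 1:4 ⇒ E = (1/5, 4/5)
2. Y is the midpoint of KX ⇒ Y = (1/2, 1/2)
3. P is the midpoint of KN ⇒ P = (1/2, 0)
4. C is the midpoint of PY ⇒ C = (1/2, 1/4)
through E parallel to PK: direction (1/2, 0); meets CK at L = (-3/5, 4/5)
L = C + t·(K−C) with t = -11/5

t = -11/5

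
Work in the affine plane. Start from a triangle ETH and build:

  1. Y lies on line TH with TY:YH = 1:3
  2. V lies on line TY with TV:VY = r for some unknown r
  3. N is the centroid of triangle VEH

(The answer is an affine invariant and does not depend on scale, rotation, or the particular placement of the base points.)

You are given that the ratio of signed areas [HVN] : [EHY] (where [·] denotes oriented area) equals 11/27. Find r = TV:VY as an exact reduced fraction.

r = 1/2

Choose coordinates E = (0, 0), T = (1, 0), H = (0, 1).
1. Y lies on line TH with TY:YH = 1:3 ⇒ Y = (3/4, 1/4)
2. With TV:VY = r, write λ = r/(r+1) so V = T + λ·(Y−T); V is affine-linear in λ
3. N is the centroid of triangle VEH ⇒ N is an affine combination of earlier points and hence also affine-linear in λ
Every point depending on V is an affine combination of V and λ-independent points, so each such coordinate is linear in λ; the λ² term in each signed area is a multiple of (Y−T)×(Y−T) = 0, so 2·[HVN] and 2·[EHY] are each linear in λ. Evaluating at λ=0 and λ=1:
  2·[HVN] = 1/12·λ − 1/3,   2·[EHY] = -3/4
So [HVN]:[EHY] = (1/12·λ − 1/3) / (-3/4). Setting this equal to 11/27:
  1/12·λ − 1/3 = 11/27·(-3/4)  ⇒  λ = 1/3
Then r = λ/(1−λ) = (1/3)/(2/3) = 1/2. Check: with r = 1/2, V = (11/12, 1/12) and [HVN]:[EHY] = 11/27 as required.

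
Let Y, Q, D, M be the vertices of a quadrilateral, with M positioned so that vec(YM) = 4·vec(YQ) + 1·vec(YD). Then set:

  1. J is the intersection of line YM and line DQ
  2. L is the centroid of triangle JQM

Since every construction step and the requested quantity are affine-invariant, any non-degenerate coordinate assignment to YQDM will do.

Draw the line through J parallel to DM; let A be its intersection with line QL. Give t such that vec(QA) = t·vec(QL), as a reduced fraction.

Assign Y = (0, 0), Q = (1, 0), D = (0, 1), M = (4, 1) — the answer is frame-independent, so this choice is without loss of generality.
1. J is the intersection of line YM and line DQ ⇒ J = (4/5, 1/5)
2. L is the centroid of triangle JQM ⇒ L = (29/15, 2/5)
through J parallel to DM: direction (4, 0); meets QL at A = (22/15, 1/5)
A = Q + t·(L−Q) with t = 1/2

t = 1/2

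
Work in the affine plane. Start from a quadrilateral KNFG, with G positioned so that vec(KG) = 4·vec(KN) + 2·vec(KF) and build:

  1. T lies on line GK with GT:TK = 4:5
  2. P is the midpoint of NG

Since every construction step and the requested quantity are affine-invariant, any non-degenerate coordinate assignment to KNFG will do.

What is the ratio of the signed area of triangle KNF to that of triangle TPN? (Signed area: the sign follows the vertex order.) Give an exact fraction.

[KNF]:[TPN] = -9/4

Choose coordinates K = (0, 0), N = (1, 0), F = (0, 1), G = (4, 2).
1. T lies on line GK with GT:TK = 4:5 ⇒ T = (20/9, 10/9)
2. P is the midpoint of NG ⇒ P = (5/2, 1)
2·[KNF] = 1, 2·[TPN] = -4/9
[KNF]:[TPN] = 1:-4/9 = -9/4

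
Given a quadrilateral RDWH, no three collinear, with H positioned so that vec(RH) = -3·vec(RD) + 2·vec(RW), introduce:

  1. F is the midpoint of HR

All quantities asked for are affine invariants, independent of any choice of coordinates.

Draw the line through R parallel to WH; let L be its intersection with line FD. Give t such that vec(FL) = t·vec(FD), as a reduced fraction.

Assign R = (0, 0), D = (1, 0), W = (0, 1), H = (-3, 2) — the answer is frame-independent, so this choice is without loss of generality.
1. F is the midpoint of HR ⇒ F = (-3/2, 1)
through R parallel to WH: direction (-3, 1); meets FD at L = (6, -2)
L = F + t·(D−F) with t = 3

t = 3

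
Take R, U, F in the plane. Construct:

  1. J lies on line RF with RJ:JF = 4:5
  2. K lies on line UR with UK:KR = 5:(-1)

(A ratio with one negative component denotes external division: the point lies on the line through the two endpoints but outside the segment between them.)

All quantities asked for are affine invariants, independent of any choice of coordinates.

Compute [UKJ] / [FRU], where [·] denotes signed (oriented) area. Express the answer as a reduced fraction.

Assign R = (0, 0), U = (1, 0), F = (0, 1) — the answer is frame-independent, so this choice is without loss of generality.
1. J lies on line RF with RJ:JF = 4:5 ⇒ J = (0, 4/9)
2. K lies on line UR with UK:KR = 5:(-1) ⇒ K = (-1/4, 0)
2·[UKJ] = -5/9, 2·[FRU] = 1
[UKJ]:[FRU] = -5/9:1 = -5/9

[UKJ]:[FRU] = -5/9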